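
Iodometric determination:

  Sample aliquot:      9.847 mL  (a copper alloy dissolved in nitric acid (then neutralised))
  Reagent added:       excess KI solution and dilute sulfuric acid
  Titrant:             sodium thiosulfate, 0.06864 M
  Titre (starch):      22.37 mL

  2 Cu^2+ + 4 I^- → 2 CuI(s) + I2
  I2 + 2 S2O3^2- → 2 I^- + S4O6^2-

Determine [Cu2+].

0.1559 M

n(S2O3^2-) = 0.02237 × 0.06864 = 1.535 × 10^-3 mol
n(I2) = n(S2O3^2-)/2 = 7.677 × 10^-4 mol
From the 2:1 ratio, n(Cu2+) in the aliquot = 2/1 × 7.677 × 10^-4 = 1.535 × 10^-3 mol
[Cu2+] = 1.535 × 10^-3 / 0.009847 = 0.1559 mol/L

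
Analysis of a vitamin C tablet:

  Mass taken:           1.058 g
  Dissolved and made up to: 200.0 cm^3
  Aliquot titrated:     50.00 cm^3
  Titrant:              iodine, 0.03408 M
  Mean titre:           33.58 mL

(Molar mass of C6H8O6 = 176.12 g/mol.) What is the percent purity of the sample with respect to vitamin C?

C6H8O6 + I2 → C6H6O6 + 2 HI
n(I2) per titration = 0.03358 × 0.03408 = 1.144 × 10^-3 mol
n(C6H8O6) in each aliquot = 1.144 × 10^-3 mol (1:1 ratio)
n(C6H8O6) in the whole flask = 1.144 × 10^-3 × 200.0/50.00 = 4.578 × 10^-3 mol
mass of C6H8O6 = 4.578 × 10^-3 × 176.12 = 0.8062 g
% C6H8O6 = 0.8062 / 1.058 × 100 = 76.20 %

76.20 %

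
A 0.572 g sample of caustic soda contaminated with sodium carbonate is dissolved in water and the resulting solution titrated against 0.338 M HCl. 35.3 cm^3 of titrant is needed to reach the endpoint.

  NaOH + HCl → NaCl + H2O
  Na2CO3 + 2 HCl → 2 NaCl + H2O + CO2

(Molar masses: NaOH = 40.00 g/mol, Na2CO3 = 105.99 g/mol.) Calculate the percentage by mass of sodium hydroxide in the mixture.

32.5 %

n(HCl) = 0.0353 × 0.338 = 0.0119 mol
Let x = n(NaOH), y = n(Na2CO3).
Titrant: 1x + 2y = 0.0119;  mass: 40.00x + 105.99y = 0.572
Solving, x = 4.64 × 10^-3 mol, y = 3.65 × 10^-3 mol
mass of NaOH = 4.64 × 10^-3 × 40.00 = 0.186 g
% NaOH = 0.186 / 0.572 × 100 = 32.5 %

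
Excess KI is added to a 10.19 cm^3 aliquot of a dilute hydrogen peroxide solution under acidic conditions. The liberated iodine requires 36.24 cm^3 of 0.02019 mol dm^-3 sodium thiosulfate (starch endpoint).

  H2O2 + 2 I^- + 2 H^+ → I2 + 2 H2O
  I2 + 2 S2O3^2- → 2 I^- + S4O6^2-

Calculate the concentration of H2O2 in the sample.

n(S2O3^2-) = 0.03624 × 0.02019 = 7.317 × 10^-4 mol
n(I2) = n(S2O3^2-)/2 = 3.658 × 10^-4 mol
n(H2O2) in the aliquot = 3.658 × 10^-4 mol (1:1 ratio)
[H2O2] = 3.658 × 10^-4 / 0.01019 = 0.03590 mol/L

0.03590 mol/L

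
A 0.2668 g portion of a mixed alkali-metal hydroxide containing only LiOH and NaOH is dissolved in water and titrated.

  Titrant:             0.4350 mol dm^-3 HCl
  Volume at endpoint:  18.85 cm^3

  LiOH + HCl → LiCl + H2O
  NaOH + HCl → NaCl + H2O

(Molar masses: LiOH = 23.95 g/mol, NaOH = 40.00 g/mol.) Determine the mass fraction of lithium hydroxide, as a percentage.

34.22 %

n(HCl) = 0.01885 × 0.4350 = 8.200 × 10^-3 mol
Let x = n(LiOH), y = n(NaOH).
Titrant: 1x + 1y = 8.200 × 10^-3;  mass: 23.95x + 40.00y = 0.2668
Solving, x = 3.812 × 10^-3 mol, y = 4.387 × 10^-3 mol
mass of LiOH = 3.812 × 10^-3 × 23.95 = 0.09131 g
% LiOH = 0.09131 / 0.2668 × 100 = 34.22 %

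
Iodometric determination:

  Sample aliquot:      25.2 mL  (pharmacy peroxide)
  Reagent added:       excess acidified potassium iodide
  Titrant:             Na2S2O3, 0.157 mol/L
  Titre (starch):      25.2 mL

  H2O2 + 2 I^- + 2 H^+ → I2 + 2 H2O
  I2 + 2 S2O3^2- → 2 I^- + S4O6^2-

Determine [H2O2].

0.0785 mol/L

n(S2O3^2-) = 0.0252 × 0.157 = 3.96 × 10^-3 mol
n(I2) = n(S2O3^2-)/2 = 1.98 × 10^-3 mol
n(H2O2) in the aliquot = 1.98 × 10^-3 mol (1:1 ratio)
[H2O2] = 1.98 × 10^-3 / 0.0252 = 0.0785 mol/L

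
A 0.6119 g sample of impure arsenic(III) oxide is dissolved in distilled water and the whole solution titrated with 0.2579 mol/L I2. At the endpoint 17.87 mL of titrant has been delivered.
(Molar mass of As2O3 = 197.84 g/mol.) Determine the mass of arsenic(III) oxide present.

0.4559 g

As2O3 + 2 I2 + 2 H2O → As2O5 + 4 HI
n(I2) = 0.01787 L × 0.2579 mol/L = 4.609 × 10^-3 mol
From the 1:2 ratio, n(As2O3) = 1/2 × 4.609 × 10^-3 = 2.304 × 10^-3 mol
mass of As2O3 = 2.304 × 10^-3 × 197.84 g/mol = 0.4559 g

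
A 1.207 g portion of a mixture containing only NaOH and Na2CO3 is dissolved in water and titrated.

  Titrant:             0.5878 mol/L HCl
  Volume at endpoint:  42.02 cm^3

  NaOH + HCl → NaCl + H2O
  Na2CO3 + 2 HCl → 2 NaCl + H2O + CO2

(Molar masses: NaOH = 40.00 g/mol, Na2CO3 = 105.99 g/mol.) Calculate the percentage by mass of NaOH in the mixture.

26.00 %

n(HCl) = 0.04202 × 0.5878 = 0.02470 mol
Let x = n(NaOH), y = n(Na2CO3).
Titrant: 1x + 2y = 0.02470;  mass: 40.00x + 105.99y = 1.207
Solving, x = 7.845 × 10^-3 mol, y = 8.427 × 10^-3 mol
mass of NaOH = 7.845 × 10^-3 × 40.00 = 0.3138 g
% NaOH = 0.3138 / 1.207 × 100 = 26.00 %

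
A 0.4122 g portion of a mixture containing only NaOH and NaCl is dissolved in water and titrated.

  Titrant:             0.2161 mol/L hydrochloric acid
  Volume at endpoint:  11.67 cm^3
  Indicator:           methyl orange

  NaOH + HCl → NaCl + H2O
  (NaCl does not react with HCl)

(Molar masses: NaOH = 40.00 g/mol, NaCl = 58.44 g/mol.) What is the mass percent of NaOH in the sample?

24.47 %

n(HCl) = 0.01167 × 0.2161 = 2.522 × 10^-3 mol
Let x = n(NaOH), y = n(NaCl).
Titrant: 1x = 2.522 × 10^-3;  mass: 40.00x + 58.44y = 0.4122
Solving, x = 2.522 × 10^-3 mol, y = 5.327 × 10^-3 mol
mass of NaOH = 2.522 × 10^-3 × 40.00 = 0.1009 g
% NaOH = 0.1009 / 0.4122 × 100 = 24.47 %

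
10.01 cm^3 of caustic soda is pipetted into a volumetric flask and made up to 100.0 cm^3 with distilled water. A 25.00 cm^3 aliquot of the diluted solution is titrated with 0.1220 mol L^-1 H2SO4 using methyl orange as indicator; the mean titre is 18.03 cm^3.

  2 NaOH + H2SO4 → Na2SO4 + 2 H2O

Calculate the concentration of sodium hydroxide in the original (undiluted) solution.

1.758 mol/L

n(H2SO4) = 0.01803 × 0.1220 = 2.200 × 10^-3 mol
From the 2:1 ratio, n(NaOH) in the aliquot = 2/1 × 2.200 × 10^-3 = 4.399 × 10^-3 mol
[NaOH]_dilute = 4.399 × 10^-3 / 0.02500 = 0.1760 mol/L
Dilution factor = 100.0 / 10.01 = 9.990
[NaOH]_stock = 0.1760 × 9.990 = 1.758 mol/L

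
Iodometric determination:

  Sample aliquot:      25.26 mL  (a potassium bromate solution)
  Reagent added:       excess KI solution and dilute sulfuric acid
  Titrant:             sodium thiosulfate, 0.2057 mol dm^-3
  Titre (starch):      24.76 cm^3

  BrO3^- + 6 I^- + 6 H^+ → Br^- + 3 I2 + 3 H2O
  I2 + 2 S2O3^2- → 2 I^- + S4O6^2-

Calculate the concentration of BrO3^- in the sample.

n(S2O3^2-) = 0.02476 × 0.2057 = 5.093 × 10^-3 mol
n(I2) = n(S2O3^2-)/2 = 2.547 × 10^-3 mol
From the 1:3 ratio, n(BrO3^-) in the aliquot = 1/3 × 2.547 × 10^-3 = 8.489 × 10^-4 mol
[BrO3^-] = 8.489 × 10^-4 / 0.02526 = 0.03360 mol/L

0.03360 mol/L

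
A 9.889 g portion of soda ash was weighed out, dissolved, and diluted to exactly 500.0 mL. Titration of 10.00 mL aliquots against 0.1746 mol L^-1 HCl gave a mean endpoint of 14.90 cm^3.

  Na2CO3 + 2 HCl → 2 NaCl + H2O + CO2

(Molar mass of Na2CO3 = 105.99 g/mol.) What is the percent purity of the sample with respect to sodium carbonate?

n(HCl) per titration = 0.01490 × 0.1746 = 2.602 × 10^-3 mol
From the 1:2 ratio, n(Na2CO3) in each aliquot = 1/2 × 2.602 × 10^-3 = 1.301 × 10^-3 mol
n(Na2CO3) in the whole flask = 1.301 × 10^-3 × 500.0/10.00 = 0.06504 mol
mass of Na2CO3 = 0.06504 × 105.99 = 6.893 g
% Na2CO3 = 6.893 / 9.889 × 100 = 69.71 %

69.71 %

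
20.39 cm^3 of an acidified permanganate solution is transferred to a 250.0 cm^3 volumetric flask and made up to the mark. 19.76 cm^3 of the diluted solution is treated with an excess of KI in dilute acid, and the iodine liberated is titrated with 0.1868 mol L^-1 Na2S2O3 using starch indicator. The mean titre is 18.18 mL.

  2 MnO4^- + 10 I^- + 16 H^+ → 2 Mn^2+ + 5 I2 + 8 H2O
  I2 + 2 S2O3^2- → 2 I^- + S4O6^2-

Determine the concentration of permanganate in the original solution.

0.4214 mol/L

n(S2O3^2-) = 0.01818 × 0.1868 = 3.396 × 10^-3 mol
n(I2) = n(S2O3^2-)/2 = 1.698 × 10^-3 mol
From the 2:5 ratio, n(MnO4^-) in the aliquot = 2/5 × 1.698 × 10^-3 = 6.792 × 10^-4 mol
[MnO4^-]_dilute = 6.792 × 10^-4 / 0.01976 = 0.03437 mol/L
[MnO4^-]_original = 0.03437 × 250.0/20.39 = 0.4214 mol/L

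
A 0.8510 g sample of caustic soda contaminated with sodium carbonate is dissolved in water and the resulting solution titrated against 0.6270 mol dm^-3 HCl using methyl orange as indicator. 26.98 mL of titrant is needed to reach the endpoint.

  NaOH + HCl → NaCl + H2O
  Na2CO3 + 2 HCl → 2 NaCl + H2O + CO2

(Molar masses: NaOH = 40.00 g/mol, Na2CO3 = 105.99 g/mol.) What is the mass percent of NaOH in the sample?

16.45 %

n(HCl) = 0.02698 × 0.6270 = 0.01692 mol
Let x = n(NaOH), y = n(Na2CO3).
Titrant: 1x + 2y = 0.01692;  mass: 40.00x + 105.99y = 0.8510
Solving, x = 3.500 × 10^-3 mol, y = 6.708 × 10^-3 mol
mass of NaOH = 3.500 × 10^-3 × 40.00 = 0.1400 g
% NaOH = 0.1400 / 0.8510 × 100 = 16.45 %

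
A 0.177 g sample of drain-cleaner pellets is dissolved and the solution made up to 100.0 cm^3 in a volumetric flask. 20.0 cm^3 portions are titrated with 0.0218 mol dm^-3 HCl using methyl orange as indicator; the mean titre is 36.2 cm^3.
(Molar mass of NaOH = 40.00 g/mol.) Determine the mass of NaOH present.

0.158 g

NaOH + HCl → NaCl + H2O
n(HCl) per titration = 0.0362 × 0.0218 = 7.89 × 10^-4 mol
n(NaOH) in each aliquot = 7.89 × 10^-4 mol (1:1 ratio)
n(NaOH) in the whole flask = 7.89 × 10^-4 × 100.0/20.0 = 3.95 × 10^-3 mol
mass of NaOH = 3.95 × 10^-3 × 40.00 = 0.158 g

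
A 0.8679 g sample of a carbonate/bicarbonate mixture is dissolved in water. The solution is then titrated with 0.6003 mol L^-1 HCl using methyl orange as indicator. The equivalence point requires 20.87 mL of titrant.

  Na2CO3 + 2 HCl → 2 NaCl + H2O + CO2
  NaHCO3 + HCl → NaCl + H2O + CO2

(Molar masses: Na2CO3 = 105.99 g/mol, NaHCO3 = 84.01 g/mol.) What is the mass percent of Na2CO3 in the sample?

36.34 %

n(HCl) = 0.02087 × 0.6003 = 0.01253 mol
Let x = n(Na2CO3), y = n(NaHCO3).
Titrant: 2x + 1y = 0.01253;  mass: 105.99x + 84.01y = 0.8679
Solving, x = 2.976 × 10^-3 mol, y = 6.576 × 10^-3 mol
mass of Na2CO3 = 2.976 × 10^-3 × 105.99 = 0.3154 g
% Na2CO3 = 0.3154 / 0.8679 × 100 = 36.34 %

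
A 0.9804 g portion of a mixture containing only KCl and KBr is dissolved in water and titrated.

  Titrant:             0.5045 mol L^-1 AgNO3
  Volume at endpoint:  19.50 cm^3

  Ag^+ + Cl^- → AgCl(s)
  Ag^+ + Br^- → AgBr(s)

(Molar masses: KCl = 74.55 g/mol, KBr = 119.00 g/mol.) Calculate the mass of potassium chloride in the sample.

0.3192 g

n(AgNO3) = 0.01950 × 0.5045 = 9.838 × 10^-3 mol
Let x = n(KCl), y = n(KBr).
Titrant: 1x + 1y = 9.838 × 10^-3;  mass: 74.55x + 119.00y = 0.9804
Solving, x = 4.281 × 10^-3 mol, y = 5.557 × 10^-3 mol
mass of KCl = 4.281 × 10^-3 × 74.55 = 0.3192 g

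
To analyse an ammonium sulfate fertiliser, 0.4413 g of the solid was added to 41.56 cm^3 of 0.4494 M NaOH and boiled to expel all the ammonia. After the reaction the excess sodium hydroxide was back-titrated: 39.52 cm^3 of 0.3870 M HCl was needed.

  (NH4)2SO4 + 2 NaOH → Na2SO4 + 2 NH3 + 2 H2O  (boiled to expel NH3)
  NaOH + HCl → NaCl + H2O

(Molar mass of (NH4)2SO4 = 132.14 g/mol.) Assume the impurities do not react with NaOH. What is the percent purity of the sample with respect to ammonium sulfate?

n(NaOH) added = 0.04156 × 0.4494 = 0.01868 mol
n(HCl) used in back-titration = 0.03952 × 0.3870 = 0.01529 mol
n(NaOH) left over = 0.01529 mol (1:1 ratio)
n(NaOH) consumed by analyte = 0.01868 − 0.01529 = 3.383 × 10^-3 mol
From the 1:2 ratio, n((NH4)2SO4) = 1/2 × 3.383 × 10^-3 = 1.691 × 10^-3 mol
mass of (NH4)2SO4 = 1.691 × 10^-3 × 132.14 = 0.2235 g
% (NH4)2SO4 = 0.2235 / 0.4413 × 100 = 50.65 %

50.65 %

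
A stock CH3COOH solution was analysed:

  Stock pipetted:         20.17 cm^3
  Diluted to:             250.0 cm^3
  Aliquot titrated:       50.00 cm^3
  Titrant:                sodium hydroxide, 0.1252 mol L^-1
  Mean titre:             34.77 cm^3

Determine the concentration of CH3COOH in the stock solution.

CH3COOH + NaOH → CH3COONa + H2O
n(NaOH) = 0.03477 × 0.1252 = 4.353 × 10^-3 mol
n(CH3COOH) in the aliquot = 4.353 × 10^-3 mol (1:1 ratio)
[CH3COOH]_dilute = 4.353 × 10^-3 / 0.05000 = 0.08706 mol/L
Dilution factor = 250.0 / 20.17 = 12.39
[CH3COOH]_stock = 0.08706 × 12.39 = 1.079 mol/L

1.079 mol/L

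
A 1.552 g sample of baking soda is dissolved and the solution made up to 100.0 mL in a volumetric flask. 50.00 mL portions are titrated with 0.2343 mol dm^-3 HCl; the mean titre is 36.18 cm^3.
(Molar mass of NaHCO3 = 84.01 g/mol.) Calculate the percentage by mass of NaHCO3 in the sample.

NaHCO3 + HCl → NaCl + H2O + CO2
n(HCl) per titration = 0.03618 × 0.2343 = 8.477 × 10^-3 mol
n(NaHCO3) in each aliquot = 8.477 × 10^-3 mol (1:1 ratio)
n(NaHCO3) in the whole flask = 8.477 × 10^-3 × 100.0/50.00 = 0.01695 mol
mass of NaHCO3 = 0.01695 × 84.01 = 1.424 g
% NaHCO3 = 1.424 / 1.552 × 100 = 91.77 %

91.77 %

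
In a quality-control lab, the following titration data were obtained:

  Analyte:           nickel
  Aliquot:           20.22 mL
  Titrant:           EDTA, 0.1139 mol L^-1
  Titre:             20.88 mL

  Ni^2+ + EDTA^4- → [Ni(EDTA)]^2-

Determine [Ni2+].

n(EDTA) = 0.02088 L × 0.1139 mol/L = 2.378 × 10^-3 mol
n(Ni2+) = 2.378 × 10^-3 mol (1:1 mole ratio)
[Ni2+] = 2.378 × 10^-3 mol / 0.02022 L = 0.1176 mol/L

0.1176 mol/L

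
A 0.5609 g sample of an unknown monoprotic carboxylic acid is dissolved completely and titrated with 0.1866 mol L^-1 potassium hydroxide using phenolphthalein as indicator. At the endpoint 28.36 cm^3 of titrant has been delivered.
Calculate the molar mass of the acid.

n(KOH) = 0.02836 L × 0.1866 mol/L = 5.292 × 10^-3 mol
n(HA) = 5.292 × 10^-3 mol (1:1 ratio)
M = m / n = 0.5609 g / 5.292 × 10^-3 mol = 106.0 g/mol

106.0 g/mol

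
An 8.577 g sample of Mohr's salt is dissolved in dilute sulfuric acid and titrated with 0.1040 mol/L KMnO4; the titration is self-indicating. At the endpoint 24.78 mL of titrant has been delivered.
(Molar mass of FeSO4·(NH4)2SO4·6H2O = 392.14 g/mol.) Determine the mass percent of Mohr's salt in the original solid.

MnO4^- + 5 Fe^2+ + 8 H^+ → Mn^2+ + 5 Fe^3+ + 4 H2O
n(KMnO4) = 0.02478 L × 0.1040 mol/L = 2.577 × 10^-3 mol
From the 5:1 ratio, n(FeSO4·(NH4)2SO4·6H2O) = 5/1 × 2.577 × 10^-3 = 0.01289 mol
mass of FeSO4·(NH4)2SO4·6H2O = 0.01289 × 392.14 g/mol = 5.053 g
% FeSO4·(NH4)2SO4·6H2O = 5.053 / 8.577 × 100 = 58.91 %

58.91 %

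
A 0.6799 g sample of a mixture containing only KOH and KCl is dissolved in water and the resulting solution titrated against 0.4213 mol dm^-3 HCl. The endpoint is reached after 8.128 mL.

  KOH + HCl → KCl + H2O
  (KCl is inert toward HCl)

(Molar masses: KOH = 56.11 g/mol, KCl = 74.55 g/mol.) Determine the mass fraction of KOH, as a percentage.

28.26 %

n(HCl) = 0.008128 × 0.4213 = 3.424 × 10^-3 mol
Let x = n(KOH), y = n(KCl).
Titrant: 1x = 3.424 × 10^-3;  mass: 56.11x + 74.55y = 0.6799
Solving, x = 3.424 × 10^-3 mol, y = 6.543 × 10^-3 mol
mass of KOH = 3.424 × 10^-3 × 56.11 = 0.1921 g
% KOH = 0.1921 / 0.6799 × 100 = 28.26 %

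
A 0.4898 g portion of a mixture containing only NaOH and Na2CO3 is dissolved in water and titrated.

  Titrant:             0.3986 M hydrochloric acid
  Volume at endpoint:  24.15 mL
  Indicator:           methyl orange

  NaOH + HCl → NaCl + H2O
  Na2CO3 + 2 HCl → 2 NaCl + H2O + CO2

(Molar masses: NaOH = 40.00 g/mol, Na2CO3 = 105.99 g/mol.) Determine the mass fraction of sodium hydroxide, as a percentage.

12.78 %

n(HCl) = 0.02415 × 0.3986 = 9.626 × 10^-3 mol
Let x = n(NaOH), y = n(Na2CO3).
Titrant: 1x + 2y = 9.626 × 10^-3;  mass: 40.00x + 105.99y = 0.4898
Solving, x = 1.565 × 10^-3 mol, y = 4.030 × 10^-3 mol
mass of NaOH = 1.565 × 10^-3 × 40.00 = 0.06261 g
% NaOH = 0.06261 / 0.4898 × 100 = 12.78 %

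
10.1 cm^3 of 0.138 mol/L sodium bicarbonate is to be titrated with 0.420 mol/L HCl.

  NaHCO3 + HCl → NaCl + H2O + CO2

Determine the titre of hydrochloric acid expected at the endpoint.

n(NaHCO3) = 0.0101 L × 0.138 mol/L = 1.39 × 10^-3 mol
n(HCl) = 1.39 × 10^-3 mol (1:1 stoichiometry)
V(HCl) = 1.39 × 10^-3 mol / 0.420 mol/L = 0.00332 L = 3.32 mL

3.32 mL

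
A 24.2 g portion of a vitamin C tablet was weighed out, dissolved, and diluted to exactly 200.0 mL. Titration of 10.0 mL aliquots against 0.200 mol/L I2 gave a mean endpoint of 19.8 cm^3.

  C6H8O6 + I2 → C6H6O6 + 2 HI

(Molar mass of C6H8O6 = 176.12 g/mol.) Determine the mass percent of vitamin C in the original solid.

57.6 %

n(I2) per titration = 0.0198 × 0.200 = 3.96 × 10^-3 mol
n(C6H8O6) in each aliquot = 3.96 × 10^-3 mol (1:1 ratio)
n(C6H8O6) in the whole flask = 3.96 × 10^-3 × 200.0/10.0 = 0.0792 mol
mass of C6H8O6 = 0.0792 × 176.12 = 13.9 g
% C6H8O6 = 13.9 / 24.2 × 100 = 57.6 %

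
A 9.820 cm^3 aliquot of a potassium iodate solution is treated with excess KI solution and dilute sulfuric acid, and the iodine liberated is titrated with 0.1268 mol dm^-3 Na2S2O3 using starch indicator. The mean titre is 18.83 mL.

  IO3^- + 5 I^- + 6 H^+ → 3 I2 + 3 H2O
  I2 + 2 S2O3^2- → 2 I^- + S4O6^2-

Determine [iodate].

n(S2O3^2-) = 0.01883 × 0.1268 = 2.388 × 10^-3 mol
n(I2) = n(S2O3^2-)/2 = 1.194 × 10^-3 mol
From the 1:3 ratio, n(IO3^-) in the aliquot = 1/3 × 1.194 × 10^-3 = 3.979 × 10^-4 mol
[IO3^-] = 3.979 × 10^-4 / 0.009820 = 0.04052 mol/L

0.04052 mol/L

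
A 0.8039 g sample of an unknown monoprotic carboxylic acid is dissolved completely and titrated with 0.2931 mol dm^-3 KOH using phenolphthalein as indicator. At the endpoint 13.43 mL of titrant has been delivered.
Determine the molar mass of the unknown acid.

n(KOH) = 0.01343 L × 0.2931 mol/L = 3.936 × 10^-3 mol
n(HA) = 3.936 × 10^-3 mol (1:1 ratio)
M = m / n = 0.8039 g / 3.936 × 10^-3 mol = 204.2 g/mol

204.2 g/mol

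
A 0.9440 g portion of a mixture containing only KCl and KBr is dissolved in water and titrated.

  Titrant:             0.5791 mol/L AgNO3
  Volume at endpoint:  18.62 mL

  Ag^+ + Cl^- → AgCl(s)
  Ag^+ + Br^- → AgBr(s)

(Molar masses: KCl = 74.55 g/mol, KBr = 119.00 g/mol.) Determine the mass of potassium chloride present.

n(AgNO3) = 0.01862 × 0.5791 = 0.01078 mol
Let x = n(KCl), y = n(KBr).
Titrant: 1x + 1y = 0.01078;  mass: 74.55x + 119.00y = 0.9440
Solving, x = 7.630 × 10^-3 mol, y = 3.153 × 10^-3 mol
mass of KCl = 7.630 × 10^-3 × 74.55 = 0.5688 g

0.5688 g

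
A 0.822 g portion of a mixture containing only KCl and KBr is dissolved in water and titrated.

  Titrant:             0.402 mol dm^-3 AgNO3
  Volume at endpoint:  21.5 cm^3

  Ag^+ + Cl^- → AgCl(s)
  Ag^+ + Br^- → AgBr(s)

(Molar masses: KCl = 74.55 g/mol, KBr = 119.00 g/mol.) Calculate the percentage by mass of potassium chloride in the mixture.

n(AgNO3) = 0.0215 × 0.402 = 8.64 × 10^-3 mol
Let x = n(KCl), y = n(KBr).
Titrant: 1x + 1y = 8.64 × 10^-3;  mass: 74.55x + 119.00y = 0.822
Solving, x = 4.65 × 10^-3 mol, y = 4.00 × 10^-3 mol
mass of KCl = 4.65 × 10^-3 × 74.55 = 0.346 g
% KCl = 0.346 / 0.822 × 100 = 42.1 %

42.1 %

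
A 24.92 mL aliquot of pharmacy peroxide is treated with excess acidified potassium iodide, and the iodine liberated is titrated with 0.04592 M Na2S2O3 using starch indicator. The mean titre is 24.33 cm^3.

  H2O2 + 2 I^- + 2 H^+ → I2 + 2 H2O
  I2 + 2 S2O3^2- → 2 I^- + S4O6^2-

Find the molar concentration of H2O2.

n(S2O3^2-) = 0.02433 × 0.04592 = 1.117 × 10^-3 mol
n(I2) = n(S2O3^2-)/2 = 5.586 × 10^-4 mol
n(H2O2) in the aliquot = 5.586 × 10^-4 mol (1:1 ratio)
[H2O2] = 5.586 × 10^-4 / 0.02492 = 0.02242 mol/L

0.02242 M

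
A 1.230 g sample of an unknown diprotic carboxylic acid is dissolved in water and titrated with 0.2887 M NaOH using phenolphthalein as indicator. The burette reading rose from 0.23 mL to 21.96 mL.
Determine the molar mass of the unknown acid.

392.1 g/mol

n(NaOH) = 0.02173 L × 0.2887 mol/L = 6.273 × 10^-3 mol
From the 1:2 ratio, n(H2A) = 1/2 × 6.273 × 10^-3 = 3.137 × 10^-3 mol
M = m / n = 1.230 g / 3.137 × 10^-3 mol = 392.1 g/mol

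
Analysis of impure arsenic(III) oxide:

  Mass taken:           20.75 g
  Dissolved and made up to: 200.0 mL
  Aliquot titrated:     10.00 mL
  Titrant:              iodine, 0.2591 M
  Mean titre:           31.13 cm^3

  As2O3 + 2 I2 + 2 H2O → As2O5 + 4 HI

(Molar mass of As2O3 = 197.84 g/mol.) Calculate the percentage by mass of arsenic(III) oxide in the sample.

76.90 %

n(I2) per titration = 0.03113 × 0.2591 = 8.066 × 10^-3 mol
From the 1:2 ratio, n(As2O3) in each aliquot = 1/2 × 8.066 × 10^-3 = 4.033 × 10^-3 mol
n(As2O3) in the whole flask = 4.033 × 10^-3 × 200.0/10.00 = 0.08066 mol
mass of As2O3 = 0.08066 × 197.84 = 15.96 g
% As2O3 = 15.96 / 20.75 × 100 = 76.90 %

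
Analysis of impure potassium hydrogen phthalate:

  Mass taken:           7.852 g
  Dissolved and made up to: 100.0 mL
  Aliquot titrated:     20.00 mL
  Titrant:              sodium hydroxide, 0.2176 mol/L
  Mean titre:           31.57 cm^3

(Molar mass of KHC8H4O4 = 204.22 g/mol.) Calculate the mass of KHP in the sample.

7.015 g

KHC8H4O4 + NaOH → KNaC8H4O4 + H2O
n(NaOH) per titration = 0.03157 × 0.2176 = 6.870 × 10^-3 mol
n(KHC8H4O4) in each aliquot = 6.870 × 10^-3 mol (1:1 ratio)
n(KHC8H4O4) in the whole flask = 6.870 × 10^-3 × 100.0/20.00 = 0.03435 mol
mass of KHC8H4O4 = 0.03435 × 204.22 = 7.015 g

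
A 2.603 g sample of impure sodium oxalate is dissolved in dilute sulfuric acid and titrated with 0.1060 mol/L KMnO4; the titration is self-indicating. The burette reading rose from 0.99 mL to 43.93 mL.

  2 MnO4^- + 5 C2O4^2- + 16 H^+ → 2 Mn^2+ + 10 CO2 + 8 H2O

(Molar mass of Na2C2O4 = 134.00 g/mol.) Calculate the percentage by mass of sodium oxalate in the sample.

n(KMnO4) = 0.04294 L × 0.1060 mol/L = 4.552 × 10^-3 mol
From the 5:2 ratio, n(Na2C2O4) = 5/2 × 4.552 × 10^-3 = 0.01138 mol
mass of Na2C2O4 = 0.01138 × 134.00 g/mol = 1.525 g
% Na2C2O4 = 1.525 / 2.603 × 100 = 58.58 %

58.58 %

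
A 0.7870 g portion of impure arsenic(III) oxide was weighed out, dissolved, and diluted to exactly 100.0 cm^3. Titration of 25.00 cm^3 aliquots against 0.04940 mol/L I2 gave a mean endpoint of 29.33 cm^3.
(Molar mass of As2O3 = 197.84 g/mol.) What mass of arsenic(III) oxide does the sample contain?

0.5733 g

As2O3 + 2 I2 + 2 H2O → As2O5 + 4 HI
n(I2) per titration = 0.02933 × 0.04940 = 1.449 × 10^-3 mol
From the 1:2 ratio, n(As2O3) in each aliquot = 1/2 × 1.449 × 10^-3 = 7.245 × 10^-4 mol
n(As2O3) in the whole flask = 7.245 × 10^-4 × 100.0/25.00 = 2.898 × 10^-3 mol
mass of As2O3 = 2.898 × 10^-3 × 197.84 = 0.5733 g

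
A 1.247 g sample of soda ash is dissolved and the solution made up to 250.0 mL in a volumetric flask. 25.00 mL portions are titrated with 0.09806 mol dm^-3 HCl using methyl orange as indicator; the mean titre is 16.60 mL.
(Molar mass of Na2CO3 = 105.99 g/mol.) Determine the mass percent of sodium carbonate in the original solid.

69.18 %

Na2CO3 + 2 HCl → 2 NaCl + H2O + CO2
n(HCl) per titration = 0.01660 × 0.09806 = 1.628 × 10^-3 mol
From the 1:2 ratio, n(Na2CO3) in each aliquot = 1/2 × 1.628 × 10^-3 = 8.139 × 10^-4 mol
n(Na2CO3) in the whole flask = 8.139 × 10^-4 × 250.0/25.00 = 8.139 × 10^-3 mol
mass of Na2CO3 = 8.139 × 10^-3 × 105.99 = 0.8627 g
% Na2CO3 = 0.8627 / 1.247 × 100 = 69.18 %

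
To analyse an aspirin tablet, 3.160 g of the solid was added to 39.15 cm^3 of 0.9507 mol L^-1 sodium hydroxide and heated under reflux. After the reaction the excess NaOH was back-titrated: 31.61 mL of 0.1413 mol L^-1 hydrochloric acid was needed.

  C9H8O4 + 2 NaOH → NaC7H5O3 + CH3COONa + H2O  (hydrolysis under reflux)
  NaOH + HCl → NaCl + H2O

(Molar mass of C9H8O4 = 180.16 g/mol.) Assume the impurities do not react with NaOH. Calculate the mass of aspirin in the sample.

2.950 g

n(NaOH) added = 0.03915 × 0.9507 = 0.03722 mol
n(HCl) used in back-titration = 0.03161 × 0.1413 = 4.466 × 10^-3 mol
n(NaOH) left over = 4.466 × 10^-3 mol (1:1 ratio)
n(NaOH) consumed by analyte = 0.03722 − 4.466 × 10^-3 = 0.03275 mol
From the 1:2 ratio, n(C9H8O4) = 1/2 × 0.03275 = 0.01638 mol
mass of C9H8O4 = 0.01638 × 180.16 = 2.950 g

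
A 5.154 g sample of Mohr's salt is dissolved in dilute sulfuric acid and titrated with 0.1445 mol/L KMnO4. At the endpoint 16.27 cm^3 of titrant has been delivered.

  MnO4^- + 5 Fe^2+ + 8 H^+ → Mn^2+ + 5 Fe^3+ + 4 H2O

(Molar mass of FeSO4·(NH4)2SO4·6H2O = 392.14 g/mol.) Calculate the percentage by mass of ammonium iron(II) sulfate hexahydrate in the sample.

n(KMnO4) = 0.01627 L × 0.1445 mol/L = 2.351 × 10^-3 mol
From the 5:1 ratio, n(FeSO4·(NH4)2SO4·6H2O) = 5/1 × 2.351 × 10^-3 = 0.01176 mol
mass of FeSO4·(NH4)2SO4·6H2O = 0.01176 × 392.14 g/mol = 4.610 g
% FeSO4·(NH4)2SO4·6H2O = 4.610 / 5.154 × 100 = 89.44 %

89.44 %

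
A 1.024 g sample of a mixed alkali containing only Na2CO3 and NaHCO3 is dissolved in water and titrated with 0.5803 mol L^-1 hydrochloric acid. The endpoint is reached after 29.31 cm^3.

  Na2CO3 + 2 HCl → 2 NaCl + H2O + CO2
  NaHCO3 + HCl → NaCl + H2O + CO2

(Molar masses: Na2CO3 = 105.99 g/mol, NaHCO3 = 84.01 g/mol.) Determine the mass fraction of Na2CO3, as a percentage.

67.56 %

n(HCl) = 0.02931 × 0.5803 = 0.01701 mol
Let x = n(Na2CO3), y = n(NaHCO3).
Titrant: 2x + 1y = 0.01701;  mass: 105.99x + 84.01y = 1.024
Solving, x = 6.527 × 10^-3 mol, y = 3.954 × 10^-3 mol
mass of Na2CO3 = 6.527 × 10^-3 × 105.99 = 0.6918 g
% Na2CO3 = 0.6918 / 1.024 × 100 = 67.56 %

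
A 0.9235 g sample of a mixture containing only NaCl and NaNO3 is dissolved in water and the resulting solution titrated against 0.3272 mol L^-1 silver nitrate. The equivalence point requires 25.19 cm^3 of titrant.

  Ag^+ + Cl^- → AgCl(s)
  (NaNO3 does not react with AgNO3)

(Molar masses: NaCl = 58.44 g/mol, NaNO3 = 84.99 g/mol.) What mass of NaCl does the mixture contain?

n(AgNO3) = 0.02519 × 0.3272 = 8.242 × 10^-3 mol
Let x = n(NaCl), y = n(NaNO3).
Titrant: 1x = 8.242 × 10^-3;  mass: 58.44x + 84.99y = 0.9235
Solving, x = 8.242 × 10^-3 mol, y = 5.199 × 10^-3 mol
mass of NaCl = 8.242 × 10^-3 × 58.44 = 0.4817 g

0.4817 g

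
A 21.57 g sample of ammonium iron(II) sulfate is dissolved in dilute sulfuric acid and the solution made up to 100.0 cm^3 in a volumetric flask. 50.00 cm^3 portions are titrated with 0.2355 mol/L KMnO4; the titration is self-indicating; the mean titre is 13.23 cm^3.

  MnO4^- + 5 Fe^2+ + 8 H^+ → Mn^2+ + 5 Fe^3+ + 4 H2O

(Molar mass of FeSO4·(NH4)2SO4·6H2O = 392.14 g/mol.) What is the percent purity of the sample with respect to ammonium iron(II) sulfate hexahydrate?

n(KMnO4) per titration = 0.01323 × 0.2355 = 3.116 × 10^-3 mol
From the 5:1 ratio, n(FeSO4·(NH4)2SO4·6H2O) in each aliquot = 5/1 × 3.116 × 10^-3 = 0.01558 mol
n(FeSO4·(NH4)2SO4·6H2O) in the whole flask = 0.01558 × 100.0/50.00 = 0.03116 mol
mass of FeSO4·(NH4)2SO4·6H2O = 0.03116 × 392.14 = 12.22 g
% FeSO4·(NH4)2SO4·6H2O = 12.22 / 21.57 × 100 = 56.64 %

56.64 %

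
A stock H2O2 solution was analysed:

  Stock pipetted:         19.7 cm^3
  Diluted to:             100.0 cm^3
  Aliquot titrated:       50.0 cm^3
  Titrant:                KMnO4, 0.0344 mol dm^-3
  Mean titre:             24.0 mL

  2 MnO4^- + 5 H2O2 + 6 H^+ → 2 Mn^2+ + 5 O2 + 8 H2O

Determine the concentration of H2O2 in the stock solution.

0.210 mol/L

n(KMnO4) = 0.0240 × 0.0344 = 8.26 × 10^-4 mol
From the 5:2 ratio, n(H2O2) in the aliquot = 5/2 × 8.26 × 10^-4 = 2.06 × 10^-3 mol
[H2O2]_dilute = 2.06 × 10^-3 / 0.0500 = 0.0413 mol/L
Dilution factor = 100.0 / 19.7 = 5.076
[H2O2]_stock = 0.0413 × 5.076 = 0.210 mol/L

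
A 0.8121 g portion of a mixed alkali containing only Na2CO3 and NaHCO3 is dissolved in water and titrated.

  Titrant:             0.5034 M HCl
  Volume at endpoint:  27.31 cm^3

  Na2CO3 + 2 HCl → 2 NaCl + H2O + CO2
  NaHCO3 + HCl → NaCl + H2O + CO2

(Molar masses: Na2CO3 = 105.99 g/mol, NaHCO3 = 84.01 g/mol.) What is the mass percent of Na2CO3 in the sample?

72.14 %

n(HCl) = 0.02731 × 0.5034 = 0.01375 mol
Let x = n(Na2CO3), y = n(NaHCO3).
Titrant: 2x + 1y = 0.01375;  mass: 105.99x + 84.01y = 0.8121
Solving, x = 5.527 × 10^-3 mol, y = 2.693 × 10^-3 mol
mass of Na2CO3 = 5.527 × 10^-3 × 105.99 = 0.5858 g
% Na2CO3 = 0.5858 / 0.8121 × 100 = 72.14 %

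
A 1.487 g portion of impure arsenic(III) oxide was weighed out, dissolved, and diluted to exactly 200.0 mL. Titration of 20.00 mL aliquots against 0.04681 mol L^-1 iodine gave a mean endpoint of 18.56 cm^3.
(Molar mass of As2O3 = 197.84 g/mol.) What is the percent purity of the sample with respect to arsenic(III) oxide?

57.79 %

As2O3 + 2 I2 + 2 H2O → As2O5 + 4 HI
n(I2) per titration = 0.01856 × 0.04681 = 8.688 × 10^-4 mol
From the 1:2 ratio, n(As2O3) in each aliquot = 1/2 × 8.688 × 10^-4 = 4.344 × 10^-4 mol
n(As2O3) in the whole flask = 4.344 × 10^-4 × 200.0/20.00 = 4.344 × 10^-3 mol
mass of As2O3 = 4.344 × 10^-3 × 197.84 = 0.8594 g
% As2O3 = 0.8594 / 1.487 × 100 = 57.79 %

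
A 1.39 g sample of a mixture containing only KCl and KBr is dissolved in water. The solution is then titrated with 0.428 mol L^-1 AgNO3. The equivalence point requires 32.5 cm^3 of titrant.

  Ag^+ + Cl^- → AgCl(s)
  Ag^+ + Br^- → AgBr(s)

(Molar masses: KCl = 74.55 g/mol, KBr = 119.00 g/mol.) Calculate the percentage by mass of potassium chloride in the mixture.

32.0 %

n(AgNO3) = 0.0325 × 0.428 = 0.0139 mol
Let x = n(KCl), y = n(KBr).
Titrant: 1x + 1y = 0.0139;  mass: 74.55x + 119.00y = 1.39
Solving, x = 5.97 × 10^-3 mol, y = 7.94 × 10^-3 mol
mass of KCl = 5.97 × 10^-3 × 74.55 = 0.445 g
% KCl = 0.445 / 1.39 × 100 = 32.0 %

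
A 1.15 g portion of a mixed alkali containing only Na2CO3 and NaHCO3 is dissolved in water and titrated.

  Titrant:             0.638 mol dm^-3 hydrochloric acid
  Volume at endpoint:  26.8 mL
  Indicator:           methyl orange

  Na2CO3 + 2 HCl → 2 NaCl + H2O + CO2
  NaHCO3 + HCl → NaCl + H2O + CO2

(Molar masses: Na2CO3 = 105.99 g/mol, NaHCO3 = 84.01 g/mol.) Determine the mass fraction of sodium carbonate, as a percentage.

n(HCl) = 0.0268 × 0.638 = 0.0171 mol
Let x = n(Na2CO3), y = n(NaHCO3).
Titrant: 2x + 1y = 0.0171;  mass: 105.99x + 84.01y = 1.15
Solving, x = 4.62 × 10^-3 mol, y = 7.86 × 10^-3 mol
mass of Na2CO3 = 4.62 × 10^-3 × 105.99 = 0.489 g
% Na2CO3 = 0.489 / 1.15 × 100 = 42.6 %

42.6 %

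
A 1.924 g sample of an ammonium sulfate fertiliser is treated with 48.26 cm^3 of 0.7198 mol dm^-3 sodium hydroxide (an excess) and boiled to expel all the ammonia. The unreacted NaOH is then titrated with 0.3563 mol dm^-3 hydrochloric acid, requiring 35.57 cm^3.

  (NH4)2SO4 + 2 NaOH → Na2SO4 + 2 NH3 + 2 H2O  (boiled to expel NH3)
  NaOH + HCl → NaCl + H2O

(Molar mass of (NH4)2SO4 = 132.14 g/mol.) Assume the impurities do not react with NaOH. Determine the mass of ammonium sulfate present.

n(NaOH) added = 0.04826 × 0.7198 = 0.03474 mol
n(HCl) used in back-titration = 0.03557 × 0.3563 = 0.01267 mol
n(NaOH) left over = 0.01267 mol (1:1 ratio)
n(NaOH) consumed by analyte = 0.03474 − 0.01267 = 0.02206 mol
From the 1:2 ratio, n((NH4)2SO4) = 1/2 × 0.02206 = 0.01103 mol
mass of (NH4)2SO4 = 0.01103 × 132.14 = 1.458 g

1.458 g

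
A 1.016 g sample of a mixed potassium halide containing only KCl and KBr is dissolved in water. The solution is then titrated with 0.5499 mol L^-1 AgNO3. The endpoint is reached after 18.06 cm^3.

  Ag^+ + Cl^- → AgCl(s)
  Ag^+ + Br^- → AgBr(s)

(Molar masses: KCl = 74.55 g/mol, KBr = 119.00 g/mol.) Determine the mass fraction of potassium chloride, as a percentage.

27.37 %

n(AgNO3) = 0.01806 × 0.5499 = 9.931 × 10^-3 mol
Let x = n(KCl), y = n(KBr).
Titrant: 1x + 1y = 9.931 × 10^-3;  mass: 74.55x + 119.00y = 1.016
Solving, x = 3.730 × 10^-3 mol, y = 6.201 × 10^-3 mol
mass of KCl = 3.730 × 10^-3 × 74.55 = 0.2781 g
% KCl = 0.2781 / 1.016 × 100 = 27.37 %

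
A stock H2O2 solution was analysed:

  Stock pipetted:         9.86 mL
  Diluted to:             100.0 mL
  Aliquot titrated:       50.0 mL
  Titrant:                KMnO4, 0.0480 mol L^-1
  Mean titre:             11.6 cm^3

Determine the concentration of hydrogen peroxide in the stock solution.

0.282 mol/L

2 MnO4^- + 5 H2O2 + 6 H^+ → 2 Mn^2+ + 5 O2 + 8 H2O
n(KMnO4) = 0.0116 × 0.0480 = 5.57 × 10^-4 mol
From the 5:2 ratio, n(H2O2) in the aliquot = 5/2 × 5.57 × 10^-4 = 1.39 × 10^-3 mol
[H2O2]_dilute = 1.39 × 10^-3 / 0.0500 = 0.0278 mol/L
Dilution factor = 100.0 / 9.86 = 10.14
[H2O2]_stock = 0.0278 × 10.14 = 0.282 mol/L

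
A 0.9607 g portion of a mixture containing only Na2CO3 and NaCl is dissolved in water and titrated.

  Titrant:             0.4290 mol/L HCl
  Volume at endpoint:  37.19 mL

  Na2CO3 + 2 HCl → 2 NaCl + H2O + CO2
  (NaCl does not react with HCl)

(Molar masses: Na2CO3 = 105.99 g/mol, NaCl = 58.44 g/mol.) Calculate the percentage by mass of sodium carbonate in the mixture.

88.01 %

n(HCl) = 0.03719 × 0.4290 = 0.01595 mol
Let x = n(Na2CO3), y = n(NaCl).
Titrant: 2x = 0.01595;  mass: 105.99x + 58.44y = 0.9607
Solving, x = 7.977 × 10^-3 mol, y = 1.971 × 10^-3 mol
mass of Na2CO3 = 7.977 × 10^-3 × 105.99 = 0.8455 g
% Na2CO3 = 0.8455 / 0.9607 × 100 = 88.01 %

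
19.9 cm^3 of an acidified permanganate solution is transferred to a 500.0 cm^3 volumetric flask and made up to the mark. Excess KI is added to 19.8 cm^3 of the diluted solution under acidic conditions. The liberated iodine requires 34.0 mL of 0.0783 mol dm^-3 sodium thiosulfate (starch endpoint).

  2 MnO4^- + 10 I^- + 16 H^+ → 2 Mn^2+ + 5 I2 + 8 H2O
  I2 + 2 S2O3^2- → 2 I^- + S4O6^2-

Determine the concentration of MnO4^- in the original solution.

n(S2O3^2-) = 0.0340 × 0.0783 = 2.66 × 10^-3 mol
n(I2) = n(S2O3^2-)/2 = 1.33 × 10^-3 mol
From the 2:5 ratio, n(MnO4^-) in the aliquot = 2/5 × 1.33 × 10^-3 = 5.32 × 10^-4 mol
[MnO4^-]_dilute = 5.32 × 10^-4 / 0.0198 = 0.0269 mol/L
[MnO4^-]_original = 0.0269 × 500.0/19.9 = 0.676 mol/L

0.676 mol/L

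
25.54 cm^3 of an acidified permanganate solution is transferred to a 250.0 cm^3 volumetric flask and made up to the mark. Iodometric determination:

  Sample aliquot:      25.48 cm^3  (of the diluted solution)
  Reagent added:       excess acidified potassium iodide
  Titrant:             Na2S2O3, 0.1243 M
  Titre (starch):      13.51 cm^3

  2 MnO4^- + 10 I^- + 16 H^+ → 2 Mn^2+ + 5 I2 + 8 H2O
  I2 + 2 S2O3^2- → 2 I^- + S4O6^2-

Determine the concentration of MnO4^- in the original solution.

0.1290 M

n(S2O3^2-) = 0.01351 × 0.1243 = 1.679 × 10^-3 mol
n(I2) = n(S2O3^2-)/2 = 8.396 × 10^-4 mol
From the 2:5 ratio, n(MnO4^-) in the aliquot = 2/5 × 8.396 × 10^-4 = 3.359 × 10^-4 mol
[MnO4^-]_dilute = 3.359 × 10^-4 / 0.02548 = 0.01318 mol/L
[MnO4^-]_original = 0.01318 × 250.0/25.54 = 0.1290 mol/L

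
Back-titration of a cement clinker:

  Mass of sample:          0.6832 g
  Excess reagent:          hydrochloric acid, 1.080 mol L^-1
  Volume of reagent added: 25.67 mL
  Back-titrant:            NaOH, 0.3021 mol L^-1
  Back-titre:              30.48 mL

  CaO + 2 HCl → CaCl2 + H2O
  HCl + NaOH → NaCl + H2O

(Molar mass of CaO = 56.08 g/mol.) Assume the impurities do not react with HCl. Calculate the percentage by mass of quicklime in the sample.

75.99 %

n(HCl) added = 0.02567 × 1.080 = 0.02772 mol
n(NaOH) used in back-titration = 0.03048 × 0.3021 = 9.208 × 10^-3 mol
n(HCl) left over = 9.208 × 10^-3 mol (1:1 ratio)
n(HCl) consumed by analyte = 0.02772 − 9.208 × 10^-3 = 0.01852 mol
From the 1:2 ratio, n(CaO) = 1/2 × 0.01852 = 9.258 × 10^-3 mol
mass of CaO = 9.258 × 10^-3 × 56.08 = 0.5192 g
% CaO = 0.5192 / 0.6832 × 100 = 75.99 %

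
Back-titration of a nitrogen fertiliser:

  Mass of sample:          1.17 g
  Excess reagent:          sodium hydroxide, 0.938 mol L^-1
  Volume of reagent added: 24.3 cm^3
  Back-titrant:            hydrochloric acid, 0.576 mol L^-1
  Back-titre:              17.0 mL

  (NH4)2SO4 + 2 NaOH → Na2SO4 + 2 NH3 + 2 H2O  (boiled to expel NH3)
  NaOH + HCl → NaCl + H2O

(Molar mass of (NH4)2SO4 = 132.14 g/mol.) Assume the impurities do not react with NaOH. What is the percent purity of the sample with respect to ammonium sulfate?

73.4 %

n(NaOH) added = 0.0243 × 0.938 = 0.0228 mol
n(HCl) used in back-titration = 0.0170 × 0.576 = 9.79 × 10^-3 mol
n(NaOH) left over = 9.79 × 10^-3 mol (1:1 ratio)
n(NaOH) consumed by analyte = 0.0228 − 9.79 × 10^-3 = 0.0130 mol
From the 1:2 ratio, n((NH4)2SO4) = 1/2 × 0.0130 = 6.50 × 10^-3 mol
mass of (NH4)2SO4 = 6.50 × 10^-3 × 132.14 = 0.859 g
% (NH4)2SO4 = 0.859 / 1.17 × 100 = 73.4 %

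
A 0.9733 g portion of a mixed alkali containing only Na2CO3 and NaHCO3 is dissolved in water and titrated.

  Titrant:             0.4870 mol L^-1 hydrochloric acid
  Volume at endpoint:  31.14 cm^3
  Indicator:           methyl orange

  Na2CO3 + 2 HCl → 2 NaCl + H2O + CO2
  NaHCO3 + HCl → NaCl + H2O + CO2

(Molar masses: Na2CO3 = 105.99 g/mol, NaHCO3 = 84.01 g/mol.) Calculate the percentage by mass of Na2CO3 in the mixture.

n(HCl) = 0.03114 × 0.4870 = 0.01517 mol
Let x = n(Na2CO3), y = n(NaHCO3).
Titrant: 2x + 1y = 0.01517;  mass: 105.99x + 84.01y = 0.9733
Solving, x = 4.848 × 10^-3 mol, y = 5.469 × 10^-3 mol
mass of Na2CO3 = 4.848 × 10^-3 × 105.99 = 0.5138 g
% Na2CO3 = 0.5138 / 0.9733 × 100 = 52.79 %

52.79 %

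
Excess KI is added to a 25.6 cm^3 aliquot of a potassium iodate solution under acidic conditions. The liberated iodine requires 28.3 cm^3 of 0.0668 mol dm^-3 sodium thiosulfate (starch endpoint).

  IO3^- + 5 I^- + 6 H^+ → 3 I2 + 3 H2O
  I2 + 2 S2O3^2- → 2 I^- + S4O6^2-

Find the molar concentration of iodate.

n(S2O3^2-) = 0.0283 × 0.0668 = 1.89 × 10^-3 mol
n(I2) = n(S2O3^2-)/2 = 9.45 × 10^-4 mol
From the 1:3 ratio, n(IO3^-) in the aliquot = 1/3 × 9.45 × 10^-4 = 3.15 × 10^-4 mol
[IO3^-] = 3.15 × 10^-4 / 0.0256 = 0.0123 mol/L

0.0123 mol/L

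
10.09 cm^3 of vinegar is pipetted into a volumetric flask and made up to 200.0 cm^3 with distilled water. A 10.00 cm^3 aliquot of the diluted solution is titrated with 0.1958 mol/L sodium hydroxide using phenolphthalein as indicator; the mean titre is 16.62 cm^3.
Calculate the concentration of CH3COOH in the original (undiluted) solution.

CH3COOH + NaOH → CH3COONa + H2O
n(NaOH) = 0.01662 × 0.1958 = 3.254 × 10^-3 mol
n(CH3COOH) in the aliquot = 3.254 × 10^-3 mol (1:1 ratio)
[CH3COOH]_dilute = 3.254 × 10^-3 / 0.01000 = 0.3254 mol/L
Dilution factor = 200.0 / 10.09 = 19.82
[CH3COOH]_stock = 0.3254 × 19.82 = 6.450 mol/L

6.450 mol/L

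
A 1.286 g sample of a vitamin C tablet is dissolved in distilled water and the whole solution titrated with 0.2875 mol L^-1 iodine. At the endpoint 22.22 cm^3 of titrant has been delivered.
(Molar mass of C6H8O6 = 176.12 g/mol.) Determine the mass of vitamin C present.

C6H8O6 + I2 → C6H6O6 + 2 HI
n(I2) = 0.02222 L × 0.2875 mol/L = 6.388 × 10^-3 mol
n(C6H8O6) = 6.388 × 10^-3 mol (1:1 ratio)
mass of C6H8O6 = 6.388 × 10^-3 × 176.12 g/mol = 1.125 g

1.125 g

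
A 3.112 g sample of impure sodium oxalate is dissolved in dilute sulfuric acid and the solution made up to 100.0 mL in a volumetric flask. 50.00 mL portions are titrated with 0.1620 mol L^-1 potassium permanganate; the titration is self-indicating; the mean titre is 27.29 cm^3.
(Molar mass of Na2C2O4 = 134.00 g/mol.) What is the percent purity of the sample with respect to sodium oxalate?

2 MnO4^- + 5 C2O4^2- + 16 H^+ → 2 Mn^2+ + 10 CO2 + 8 H2O
n(KMnO4) per titration = 0.02729 × 0.1620 = 4.421 × 10^-3 mol
From the 5:2 ratio, n(Na2C2O4) in each aliquot = 5/2 × 4.421 × 10^-3 = 0.01105 mol
n(Na2C2O4) in the whole flask = 0.01105 × 100.0/50.00 = 0.02210 mol
mass of Na2C2O4 = 0.02210 × 134.00 = 2.962 g
% Na2C2O4 = 2.962 / 3.112 × 100 = 95.18 %

95.18 %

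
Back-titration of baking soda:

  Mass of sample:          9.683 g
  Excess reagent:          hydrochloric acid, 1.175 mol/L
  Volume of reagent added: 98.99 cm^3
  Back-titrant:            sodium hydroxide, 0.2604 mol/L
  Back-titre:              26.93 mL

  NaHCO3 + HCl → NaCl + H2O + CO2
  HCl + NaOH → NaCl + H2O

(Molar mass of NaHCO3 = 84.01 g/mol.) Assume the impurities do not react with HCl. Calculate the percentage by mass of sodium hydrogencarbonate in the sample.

n(HCl) added = 0.09899 × 1.175 = 0.1163 mol
n(NaOH) used in back-titration = 0.02693 × 0.2604 = 7.013 × 10^-3 mol
n(HCl) left over = 7.013 × 10^-3 mol (1:1 ratio)
n(HCl) consumed by analyte = 0.1163 − 7.013 × 10^-3 = 0.1093 mol
n(NaHCO3) = 0.1093 mol (1:1 ratio)
mass of NaHCO3 = 0.1093 × 84.01 = 9.182 g
% NaHCO3 = 9.182 / 9.683 × 100 = 94.83 %

94.83 %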